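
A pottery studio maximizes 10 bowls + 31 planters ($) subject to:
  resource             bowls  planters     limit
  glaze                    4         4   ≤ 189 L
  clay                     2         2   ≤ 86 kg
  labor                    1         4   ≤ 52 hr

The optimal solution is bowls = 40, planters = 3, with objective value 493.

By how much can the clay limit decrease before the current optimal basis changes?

Binding constraints: clay, labor. The basis is B = [[2,2],[1,4]] with det 6.
Per unit decrease in clay, x* moves by d = (-0.6667, 0.1667).
The basis stays optimal until bowls reaches 0; allowable decrease = 60 kg.

60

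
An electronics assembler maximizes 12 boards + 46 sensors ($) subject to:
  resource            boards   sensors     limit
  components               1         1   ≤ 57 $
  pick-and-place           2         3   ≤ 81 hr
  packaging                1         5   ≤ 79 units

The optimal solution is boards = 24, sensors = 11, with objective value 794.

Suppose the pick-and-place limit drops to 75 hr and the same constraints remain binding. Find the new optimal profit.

782

Binding: pick-and-place and packaging. Non-binding: components (22 unused).
Slack constraints have shadow price 0 (complementary slackness).
The binding rows give the dual system: 2·y_pick-and-place + 1·y_packaging = 12 and 3·y_pick-and-place + 5·y_packaging = 46.
Solving: y_pick-and-place = 2, y_packaging = 8.
Δz = y_pick-and-place·Δb = 2 × (-6) = -12, so new z* = 794 − 12 = 782.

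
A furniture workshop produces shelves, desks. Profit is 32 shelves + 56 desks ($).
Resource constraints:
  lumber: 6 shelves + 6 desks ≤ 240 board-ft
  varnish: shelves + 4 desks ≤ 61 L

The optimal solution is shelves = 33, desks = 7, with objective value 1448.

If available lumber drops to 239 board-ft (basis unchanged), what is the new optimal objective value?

At the optimum: lumber uses 240 of 240 (binding); varnish uses 61 of 61 (binding).
From A_Bᵀ y = c: 6·y_lumber + 1·y_varnish = 32; 6·y_lumber + 4·y_varnish = 56.
→ y_lumber = 4 and y_varnish = 8.
Δz = y_lumber·Δb = 4 × (-1) = -4, so new z* = 1448 − 4 = 1444.

1444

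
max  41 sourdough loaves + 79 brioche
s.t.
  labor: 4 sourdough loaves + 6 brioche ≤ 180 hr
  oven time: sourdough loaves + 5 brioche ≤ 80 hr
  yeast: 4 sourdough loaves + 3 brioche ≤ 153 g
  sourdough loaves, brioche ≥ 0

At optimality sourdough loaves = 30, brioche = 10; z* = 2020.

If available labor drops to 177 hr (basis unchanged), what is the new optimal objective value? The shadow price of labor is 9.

1993

Δb = -3, so new z* = 2020 + (9)·(-3) = 2020 − 27 = 1993.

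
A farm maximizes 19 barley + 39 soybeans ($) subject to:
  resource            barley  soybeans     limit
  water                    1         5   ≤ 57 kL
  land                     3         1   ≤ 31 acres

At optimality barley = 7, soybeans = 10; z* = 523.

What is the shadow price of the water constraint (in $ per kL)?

At the optimum: water uses 57 of 57 (binding); land uses 31 of 31 (binding).
Dual feasibility on the basic columns requires 1·y_water + 3·y_land = 19, 5·y_water + 1·y_land = 39.
This yields shadow prices y_water = 7, y_land = 4.
Shadow price of water = 7.

7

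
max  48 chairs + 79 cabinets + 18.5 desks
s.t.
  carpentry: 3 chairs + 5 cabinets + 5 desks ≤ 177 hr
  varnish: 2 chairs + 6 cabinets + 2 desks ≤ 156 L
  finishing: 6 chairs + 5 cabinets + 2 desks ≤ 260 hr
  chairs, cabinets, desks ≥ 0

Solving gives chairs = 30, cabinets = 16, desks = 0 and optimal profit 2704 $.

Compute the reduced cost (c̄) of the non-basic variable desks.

Binding: varnish and finishing. Non-binding: carpentry (7 unused).
By complementary slackness, y = 0 for the non-binding constraint.
Dual feasibility on the basic columns requires 2·y_varnish + 6·y_finishing = 48, 6·y_varnish + 5·y_finishing = 79.
→ y_varnish = 9 and y_finishing = 5.
Reduced cost of desks: c₃ − yᵀa₃ = 18.5 − (9·2 + 5·2) = 18.5 − 28 = -9.5.

-9.5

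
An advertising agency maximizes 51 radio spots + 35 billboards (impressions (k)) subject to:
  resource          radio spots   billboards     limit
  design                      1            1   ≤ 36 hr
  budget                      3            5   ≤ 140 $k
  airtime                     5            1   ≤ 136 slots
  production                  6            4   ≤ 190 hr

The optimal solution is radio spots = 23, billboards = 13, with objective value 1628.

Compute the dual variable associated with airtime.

Binding: design and production. Non-binding: budget (6 unused), airtime (8 unused).
By complementary slackness, y = 0 for the non-binding constraints.
From A_Bᵀ y = c: 1·y_design + 6·y_production = 51; 1·y_design + 4·y_production = 35.
→ y_design = 3 and y_production = 8.
Shadow price of airtime = 0.

0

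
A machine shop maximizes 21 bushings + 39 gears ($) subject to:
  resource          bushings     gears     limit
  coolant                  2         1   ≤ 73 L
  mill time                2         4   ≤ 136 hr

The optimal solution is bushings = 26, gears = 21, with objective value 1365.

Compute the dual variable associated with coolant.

At the optimum: coolant uses 73 of 73 (binding); mill time uses 136 of 136 (binding).
The binding rows give the dual system: 2·y_coolant + 2·y_mill time = 21 and 1·y_coolant + 4·y_mill time = 39.
→ y_coolant = 1 and y_mill time = 9.5.
Shadow price of coolant = 1.

1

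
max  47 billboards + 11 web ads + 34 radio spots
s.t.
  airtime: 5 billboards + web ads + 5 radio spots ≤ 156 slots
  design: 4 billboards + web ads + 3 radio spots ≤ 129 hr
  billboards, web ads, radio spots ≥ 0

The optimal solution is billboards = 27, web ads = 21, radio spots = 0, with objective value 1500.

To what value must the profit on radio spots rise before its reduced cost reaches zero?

39

Check each constraint at x*: airtime 156/156 (tight); design 129/129 (tight).
Dual feasibility on the basic columns requires 5·y_airtime + 4·y_design = 47, 1·y_airtime + 1·y_design = 11.
This yields shadow prices y_airtime = 3, y_design = 8.
radio spots enters the basis when its profit ≥ yᵀa₃ = 3·5 + 8·3 = 39.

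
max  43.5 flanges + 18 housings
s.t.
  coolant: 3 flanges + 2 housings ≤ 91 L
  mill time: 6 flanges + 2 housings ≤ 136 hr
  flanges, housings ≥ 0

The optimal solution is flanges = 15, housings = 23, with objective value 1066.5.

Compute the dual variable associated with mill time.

Check each constraint at x*: coolant 91/91 (tight); mill time 136/136 (tight).
The binding rows give the dual system: 3·y_coolant + 6·y_mill time = 43.5 and 2·y_coolant + 2·y_mill time = 18.
→ y_coolant = 3.5 and y_mill time = 5.5.
Shadow price of mill time = 5.5.

5.5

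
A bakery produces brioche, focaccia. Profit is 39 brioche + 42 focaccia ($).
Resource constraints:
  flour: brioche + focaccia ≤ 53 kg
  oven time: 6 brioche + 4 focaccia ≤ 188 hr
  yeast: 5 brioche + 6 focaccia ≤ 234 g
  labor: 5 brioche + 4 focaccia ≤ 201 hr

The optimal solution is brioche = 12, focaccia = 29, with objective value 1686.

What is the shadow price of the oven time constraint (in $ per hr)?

Check each constraint at x*: flour 41/53 (slack 12); oven time 188/188 (tight); yeast 234/234 (tight); labor 176/201 (slack 25).
By complementary slackness, y = 0 for the non-binding constraints.
The binding rows give the dual system: 6·y_oven time + 5·y_yeast = 39 and 4·y_oven time + 6·y_yeast = 42.
→ y_oven time = 1.5 and y_yeast = 6.
Shadow price of oven time = 1.5.

1.5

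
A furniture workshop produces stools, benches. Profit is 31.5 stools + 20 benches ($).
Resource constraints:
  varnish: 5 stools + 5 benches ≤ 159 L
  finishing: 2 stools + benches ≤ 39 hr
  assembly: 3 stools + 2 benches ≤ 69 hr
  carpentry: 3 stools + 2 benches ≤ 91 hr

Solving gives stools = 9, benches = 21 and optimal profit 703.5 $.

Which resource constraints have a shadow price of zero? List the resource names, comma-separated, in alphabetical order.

carpentry, varnish

varnish: 150/159 (slack 9)
finishing: 39/39 (binding)
assembly: 69/69 (binding)
carpentry: 69/91 (slack 22)
By complementary slackness, a constraint with positive slack has shadow price 0 → carpentry, varnish.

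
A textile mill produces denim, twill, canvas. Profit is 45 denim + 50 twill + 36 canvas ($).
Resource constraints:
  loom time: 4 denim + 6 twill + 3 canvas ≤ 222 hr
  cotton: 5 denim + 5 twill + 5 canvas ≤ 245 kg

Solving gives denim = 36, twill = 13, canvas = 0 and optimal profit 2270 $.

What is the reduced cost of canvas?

-6.5

Check each constraint at x*: loom time 222/222 (tight); cotton 245/245 (tight).
From A_Bᵀ y = c: 4·y_loom time + 5·y_cotton = 45; 6·y_loom time + 5·y_cotton = 50.
This yields shadow prices y_loom time = 2.5, y_cotton = 7.
Reduced cost of canvas: c₃ − yᵀa₃ = 36 − (2.5·3 + 7·5) = 36 − 42.5 = -6.5.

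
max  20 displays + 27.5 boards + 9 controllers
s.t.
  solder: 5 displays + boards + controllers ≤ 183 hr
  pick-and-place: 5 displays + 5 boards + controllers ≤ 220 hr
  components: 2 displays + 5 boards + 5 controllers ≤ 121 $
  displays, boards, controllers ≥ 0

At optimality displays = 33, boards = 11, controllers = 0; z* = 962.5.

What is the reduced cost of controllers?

-6.5

Check each constraint at x*: solder 176/183 (slack 7); pick-and-place 220/220 (tight); components 121/121 (tight).
By complementary slackness, y = 0 for the non-binding constraint.
Dual feasibility on the basic columns requires 5·y_pick-and-place + 2·y_components = 20, 5·y_pick-and-place + 5·y_components = 27.5.
→ y_pick-and-place = 3 and y_components = 2.5.
Reduced cost of controllers: c₃ − yᵀa₃ = 9 − (3·1 + 2.5·5) = 9 − 15.5 = -6.5.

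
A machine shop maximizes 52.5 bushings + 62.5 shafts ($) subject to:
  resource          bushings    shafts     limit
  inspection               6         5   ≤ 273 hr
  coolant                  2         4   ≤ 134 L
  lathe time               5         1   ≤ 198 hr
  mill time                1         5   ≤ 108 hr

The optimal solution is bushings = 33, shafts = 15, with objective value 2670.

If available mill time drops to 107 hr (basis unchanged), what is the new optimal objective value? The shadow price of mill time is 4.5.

2665.5

Δb = -1, so new z* = 2670 + (4.5)·(-1) = 2670 − 4.5 = 2665.5.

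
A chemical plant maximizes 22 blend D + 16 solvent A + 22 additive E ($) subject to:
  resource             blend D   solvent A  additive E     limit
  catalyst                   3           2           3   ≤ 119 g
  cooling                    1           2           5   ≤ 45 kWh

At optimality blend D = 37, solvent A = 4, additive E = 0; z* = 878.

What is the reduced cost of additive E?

At the optimum: catalyst uses 119 of 119 (binding); cooling uses 45 of 45 (binding).
The binding rows give the dual system: 3·y_catalyst + 1·y_cooling = 22 and 2·y_catalyst + 2·y_cooling = 16.
Solving: y_catalyst = 7, y_cooling = 1.
Reduced cost of additive E: c₃ − yᵀa₃ = 22 − (7·3 + 1·5) = 22 − 26 = -4.

-4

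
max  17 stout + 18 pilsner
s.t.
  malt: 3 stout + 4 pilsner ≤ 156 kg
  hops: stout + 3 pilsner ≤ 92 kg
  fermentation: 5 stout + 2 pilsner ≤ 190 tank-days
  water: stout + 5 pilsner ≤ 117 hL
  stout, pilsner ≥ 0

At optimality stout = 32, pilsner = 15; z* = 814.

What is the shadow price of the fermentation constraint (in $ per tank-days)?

Binding: malt and fermentation. Non-binding: hops (15 unused), water (10 unused).
Since hops, water are not tight, their duals are 0.
From A_Bᵀ y = c: 3·y_malt + 5·y_fermentation = 17; 4·y_malt + 2·y_fermentation = 18.
Solving: y_malt = 4, y_fermentation = 1.
Shadow price of fermentation = 1.

1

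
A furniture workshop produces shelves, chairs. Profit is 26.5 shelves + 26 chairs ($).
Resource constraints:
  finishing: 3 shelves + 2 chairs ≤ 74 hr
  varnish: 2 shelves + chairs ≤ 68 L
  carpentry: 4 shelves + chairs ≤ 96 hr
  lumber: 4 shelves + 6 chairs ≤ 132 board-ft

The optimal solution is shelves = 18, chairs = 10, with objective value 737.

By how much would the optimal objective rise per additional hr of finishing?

Binding: finishing and lumber. Non-binding: varnish (22 unused), carpentry (14 unused).
By complementary slackness, y = 0 for the non-binding constraints.
Dual feasibility on the basic columns requires 3·y_finishing + 4·y_lumber = 26.5, 2·y_finishing + 6·y_lumber = 26.
Solving: y_finishing = 5.5, y_lumber = 2.5.
Shadow price of finishing = 5.5.

5.5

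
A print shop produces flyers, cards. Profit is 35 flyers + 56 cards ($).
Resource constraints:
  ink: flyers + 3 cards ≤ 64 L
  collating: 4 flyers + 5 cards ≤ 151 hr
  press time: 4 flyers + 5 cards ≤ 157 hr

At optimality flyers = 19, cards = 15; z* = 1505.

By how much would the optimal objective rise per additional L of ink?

7

Check each constraint at x*: ink 64/64 (tight); collating 151/151 (tight); press time 151/157 (slack 6).
Since press time is not tight, its dual is 0.
From A_Bᵀ y = c: 1·y_ink + 4·y_collating = 35; 3·y_ink + 5·y_collating = 56.
→ y_ink = 7 and y_collating = 7.
Shadow price of ink = 7.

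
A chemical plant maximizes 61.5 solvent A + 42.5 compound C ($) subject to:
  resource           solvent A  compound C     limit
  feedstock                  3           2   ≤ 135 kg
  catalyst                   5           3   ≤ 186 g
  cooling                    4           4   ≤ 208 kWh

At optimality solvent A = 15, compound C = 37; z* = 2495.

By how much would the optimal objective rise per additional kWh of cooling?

Binding: catalyst and cooling. Non-binding: feedstock (16 unused).
Slack constraints have shadow price 0 (complementary slackness).
From A_Bᵀ y = c: 5·y_catalyst + 4·y_cooling = 61.5; 3·y_catalyst + 4·y_cooling = 42.5.
This yields shadow prices y_catalyst = 9.5, y_cooling = 3.5.
Shadow price of cooling = 3.5.

3.5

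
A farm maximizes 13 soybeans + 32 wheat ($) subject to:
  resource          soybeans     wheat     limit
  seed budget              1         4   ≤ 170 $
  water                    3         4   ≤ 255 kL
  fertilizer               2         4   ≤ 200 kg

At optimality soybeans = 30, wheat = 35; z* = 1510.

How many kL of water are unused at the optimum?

water used = 3·30 + 4·35 = 230; slack = 255 − 230 = 25.

25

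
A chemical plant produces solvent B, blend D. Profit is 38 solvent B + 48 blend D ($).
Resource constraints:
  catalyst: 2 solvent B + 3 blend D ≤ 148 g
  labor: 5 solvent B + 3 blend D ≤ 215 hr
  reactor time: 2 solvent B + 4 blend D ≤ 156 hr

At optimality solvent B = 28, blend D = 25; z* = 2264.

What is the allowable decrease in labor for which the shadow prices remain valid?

Binding constraints: labor, reactor time. The basis is B = [[5,3],[2,4]] with det 14.
Per unit decrease in labor, x* moves by d = (-0.2857, 0.1429).
The basis stays optimal until solvent B reaches 0; allowable decrease = 98 hr.

98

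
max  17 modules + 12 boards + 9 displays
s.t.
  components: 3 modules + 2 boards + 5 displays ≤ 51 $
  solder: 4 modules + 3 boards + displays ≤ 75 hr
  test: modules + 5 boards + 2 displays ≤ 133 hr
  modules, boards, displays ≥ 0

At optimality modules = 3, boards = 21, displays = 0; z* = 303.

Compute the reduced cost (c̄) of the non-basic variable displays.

Binding: components and solder. Non-binding: test (25 unused).
By complementary slackness, y = 0 for the non-binding constraint.
The binding rows give the dual system: 3·y_components + 4·y_solder = 17 and 2·y_components + 3·y_solder = 12.
→ y_components = 3 and y_solder = 2.
Reduced cost of displays: c₃ − yᵀa₃ = 9 − (3·5 + 2·1) = 9 − 17 = -8.

-8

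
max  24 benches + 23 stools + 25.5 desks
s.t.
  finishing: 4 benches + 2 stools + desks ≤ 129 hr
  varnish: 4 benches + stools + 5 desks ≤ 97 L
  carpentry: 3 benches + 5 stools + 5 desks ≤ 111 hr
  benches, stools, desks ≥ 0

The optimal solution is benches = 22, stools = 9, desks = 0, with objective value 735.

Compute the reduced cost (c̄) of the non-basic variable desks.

-9.5

At the optimum: finishing uses 106 of 129 (slack = 23); varnish uses 97 of 97 (binding); carpentry uses 111 of 111 (binding).
Since finishing is not tight, its dual is 0.
From A_Bᵀ y = c: 4·y_varnish + 3·y_carpentry = 24; 1·y_varnish + 5·y_carpentry = 23.
Solving: y_varnish = 3, y_carpentry = 4.
Reduced cost of desks: c₃ − yᵀa₃ = 25.5 − (3·5 + 4·5) = 25.5 − 35 = -9.5.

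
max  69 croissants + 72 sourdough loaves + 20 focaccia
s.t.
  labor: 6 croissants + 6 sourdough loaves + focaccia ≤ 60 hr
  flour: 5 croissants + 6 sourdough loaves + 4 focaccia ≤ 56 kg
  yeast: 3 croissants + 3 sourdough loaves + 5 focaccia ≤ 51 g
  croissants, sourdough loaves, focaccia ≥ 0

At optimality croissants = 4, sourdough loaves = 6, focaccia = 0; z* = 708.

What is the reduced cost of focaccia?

-1

At the optimum: labor uses 60 of 60 (binding); flour uses 56 of 56 (binding); yeast uses 30 of 51 (slack = 21).
By complementary slackness, y = 0 for the non-binding constraint.
The binding rows give the dual system: 6·y_labor + 5·y_flour = 69 and 6·y_labor + 6·y_flour = 72.
Solving: y_labor = 9, y_flour = 3.
Reduced cost of focaccia: c₃ − yᵀa₃ = 20 − (9·1 + 3·4) = 20 − 21 = -1.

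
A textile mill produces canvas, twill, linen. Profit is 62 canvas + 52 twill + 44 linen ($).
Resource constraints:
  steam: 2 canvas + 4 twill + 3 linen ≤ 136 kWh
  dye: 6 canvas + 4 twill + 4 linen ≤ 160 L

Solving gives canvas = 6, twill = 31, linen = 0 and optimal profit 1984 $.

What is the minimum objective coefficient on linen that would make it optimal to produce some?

48

At the optimum: steam uses 136 of 136 (binding); dye uses 160 of 160 (binding).
Dual feasibility on the basic columns requires 2·y_steam + 6·y_dye = 62, 4·y_steam + 4·y_dye = 52.
Solving: y_steam = 4, y_dye = 9.
linen enters the basis when its profit ≥ yᵀa₃ = 4·3 + 9·4 = 48.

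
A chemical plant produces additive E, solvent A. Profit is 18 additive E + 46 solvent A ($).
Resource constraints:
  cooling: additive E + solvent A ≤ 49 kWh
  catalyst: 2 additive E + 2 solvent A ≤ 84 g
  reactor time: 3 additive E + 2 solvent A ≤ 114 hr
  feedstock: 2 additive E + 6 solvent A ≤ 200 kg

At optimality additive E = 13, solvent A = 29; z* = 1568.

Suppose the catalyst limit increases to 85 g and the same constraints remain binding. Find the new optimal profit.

Check each constraint at x*: cooling 42/49 (slack 7); catalyst 84/84 (tight); reactor time 97/114 (slack 17); feedstock 200/200 (tight).
By complementary slackness, y = 0 for the non-binding constraints.
From A_Bᵀ y = c: 2·y_catalyst + 2·y_feedstock = 18; 2·y_catalyst + 6·y_feedstock = 46.
This yields shadow prices y_catalyst = 2, y_feedstock = 7.
Δz = y_catalyst·Δb = 2 × (1) = 2, so new z* = 1568 + 2 = 1570.

1570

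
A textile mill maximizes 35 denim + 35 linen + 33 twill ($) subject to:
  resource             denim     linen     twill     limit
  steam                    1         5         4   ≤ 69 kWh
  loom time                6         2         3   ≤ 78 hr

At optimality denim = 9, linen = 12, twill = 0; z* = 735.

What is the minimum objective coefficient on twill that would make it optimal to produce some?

Check each constraint at x*: steam 69/69 (tight); loom time 78/78 (tight).
From A_Bᵀ y = c: 1·y_steam + 6·y_loom time = 35; 5·y_steam + 2·y_loom time = 35.
This yields shadow prices y_steam = 5, y_loom time = 5.
twill enters the basis when its profit ≥ yᵀa₃ = 5·4 + 5·3 = 35.

35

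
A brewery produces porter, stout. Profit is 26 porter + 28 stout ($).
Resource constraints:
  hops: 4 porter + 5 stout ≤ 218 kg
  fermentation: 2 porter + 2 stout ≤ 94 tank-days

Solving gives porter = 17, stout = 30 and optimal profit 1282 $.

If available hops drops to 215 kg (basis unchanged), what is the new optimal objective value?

At the optimum: hops uses 218 of 218 (binding); fermentation uses 94 of 94 (binding).
From A_Bᵀ y = c: 4·y_hops + 2·y_fermentation = 26; 5·y_hops + 2·y_fermentation = 28.
This yields shadow prices y_hops = 2, y_fermentation = 9.
Δz = y_hops·Δb = 2 × (-3) = -6, so new z* = 1282 − 6 = 1276.

1276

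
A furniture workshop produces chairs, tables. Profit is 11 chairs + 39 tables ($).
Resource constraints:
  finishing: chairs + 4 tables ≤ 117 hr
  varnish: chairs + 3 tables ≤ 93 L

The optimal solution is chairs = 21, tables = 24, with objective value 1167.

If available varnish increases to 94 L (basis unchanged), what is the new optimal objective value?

1172

At the optimum: finishing uses 117 of 117 (binding); varnish uses 93 of 93 (binding).
From A_Bᵀ y = c: 1·y_finishing + 1·y_varnish = 11; 4·y_finishing + 3·y_varnish = 39.
→ y_finishing = 6 and y_varnish = 5.
Δz = y_varnish·Δb = 5 × (1) = 5, so new z* = 1167 + 5 = 1172.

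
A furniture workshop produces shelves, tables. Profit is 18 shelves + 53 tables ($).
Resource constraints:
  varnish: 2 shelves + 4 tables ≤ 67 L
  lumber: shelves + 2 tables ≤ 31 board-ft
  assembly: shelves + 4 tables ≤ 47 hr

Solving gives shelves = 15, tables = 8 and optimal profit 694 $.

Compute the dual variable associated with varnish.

0

Binding: lumber and assembly. Non-binding: varnish (5 unused).
Slack constraints have shadow price 0 (complementary slackness).
The binding rows give the dual system: 1·y_lumber + 1·y_assembly = 18 and 2·y_lumber + 4·y_assembly = 53.
→ y_lumber = 9.5 and y_assembly = 8.5.
Shadow price of varnish = 0.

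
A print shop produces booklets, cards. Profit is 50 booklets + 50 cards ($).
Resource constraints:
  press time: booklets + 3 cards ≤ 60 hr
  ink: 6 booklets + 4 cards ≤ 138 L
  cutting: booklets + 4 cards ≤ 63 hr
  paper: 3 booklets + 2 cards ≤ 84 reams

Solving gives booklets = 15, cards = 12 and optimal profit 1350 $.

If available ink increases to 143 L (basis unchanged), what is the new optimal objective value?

1387.5

Check each constraint at x*: press time 51/60 (slack 9); ink 138/138 (tight); cutting 63/63 (tight); paper 69/84 (slack 15).
By complementary slackness, y = 0 for the non-binding constraints.
The binding rows give the dual system: 6·y_ink + 1·y_cutting = 50 and 4·y_ink + 4·y_cutting = 50.
→ y_ink = 7.5 and y_cutting = 5.
Δz = y_ink·Δb = 7.5 × (5) = 37.5, so new z* = 1350 + 37.5 = 1387.5.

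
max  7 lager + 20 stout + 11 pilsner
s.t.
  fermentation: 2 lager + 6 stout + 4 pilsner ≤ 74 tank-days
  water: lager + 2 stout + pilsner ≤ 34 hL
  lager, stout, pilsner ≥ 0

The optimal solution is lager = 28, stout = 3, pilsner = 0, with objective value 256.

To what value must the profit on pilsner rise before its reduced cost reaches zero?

Both fermentation and water are binding at x*.
Dual feasibility on the basic columns requires 2·y_fermentation + 1·y_water = 7, 6·y_fermentation + 2·y_water = 20.
This yields shadow prices y_fermentation = 3, y_water = 1.
pilsner enters the basis when its profit ≥ yᵀa₃ = 3·4 + 1·1 = 13.

13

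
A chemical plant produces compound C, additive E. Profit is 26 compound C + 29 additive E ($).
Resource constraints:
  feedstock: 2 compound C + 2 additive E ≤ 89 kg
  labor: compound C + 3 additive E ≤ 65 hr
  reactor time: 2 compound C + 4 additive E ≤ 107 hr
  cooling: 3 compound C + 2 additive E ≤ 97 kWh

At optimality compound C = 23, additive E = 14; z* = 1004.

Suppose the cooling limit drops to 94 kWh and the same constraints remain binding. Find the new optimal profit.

983

Binding: labor and cooling. Non-binding: feedstock (15 unused), reactor time (5 unused).
Since feedstock, reactor time are not tight, their duals are 0.
From A_Bᵀ y = c: 1·y_labor + 3·y_cooling = 26; 3·y_labor + 2·y_cooling = 29.
This yields shadow prices y_labor = 5, y_cooling = 7.
Δz = y_cooling·Δb = 7 × (-3) = -21, so new z* = 1004 − 21 = 983.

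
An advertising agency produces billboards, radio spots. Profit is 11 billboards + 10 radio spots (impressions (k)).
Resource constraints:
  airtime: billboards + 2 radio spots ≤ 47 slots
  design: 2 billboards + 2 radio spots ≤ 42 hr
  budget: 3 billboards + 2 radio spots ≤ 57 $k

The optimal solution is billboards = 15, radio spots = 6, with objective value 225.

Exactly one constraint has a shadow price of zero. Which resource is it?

airtime: 27/47 (slack 20)
design: 42/42 (binding)
budget: 57/57 (binding)
By complementary slackness, a constraint with positive slack has shadow price 0 → airtime.

airtime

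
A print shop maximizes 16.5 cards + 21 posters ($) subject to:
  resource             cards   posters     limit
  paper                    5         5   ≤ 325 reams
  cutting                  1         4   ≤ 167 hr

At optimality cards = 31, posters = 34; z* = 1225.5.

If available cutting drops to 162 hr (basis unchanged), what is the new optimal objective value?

Check each constraint at x*: paper 325/325 (tight); cutting 167/167 (tight).
Dual feasibility on the basic columns requires 5·y_paper + 1·y_cutting = 16.5, 5·y_paper + 4·y_cutting = 21.
This yields shadow prices y_paper = 3, y_cutting = 1.5.
Δz = y_cutting·Δb = 1.5 × (-5) = -7.5, so new z* = 1225.5 − 7.5 = 1218.

1218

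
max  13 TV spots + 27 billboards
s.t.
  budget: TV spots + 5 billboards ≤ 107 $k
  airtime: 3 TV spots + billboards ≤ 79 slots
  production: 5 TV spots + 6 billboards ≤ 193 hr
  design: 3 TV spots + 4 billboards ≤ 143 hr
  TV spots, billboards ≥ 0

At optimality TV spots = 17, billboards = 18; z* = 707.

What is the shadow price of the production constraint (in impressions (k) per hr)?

2

At the optimum: budget uses 107 of 107 (binding); airtime uses 69 of 79 (slack = 10); production uses 193 of 193 (binding); design uses 123 of 143 (slack = 20).
Since airtime, design are not tight, their duals are 0.
The binding rows give the dual system: 1·y_budget + 5·y_production = 13 and 5·y_budget + 6·y_production = 27.
→ y_budget = 3 and y_production = 2.
Shadow price of production = 2.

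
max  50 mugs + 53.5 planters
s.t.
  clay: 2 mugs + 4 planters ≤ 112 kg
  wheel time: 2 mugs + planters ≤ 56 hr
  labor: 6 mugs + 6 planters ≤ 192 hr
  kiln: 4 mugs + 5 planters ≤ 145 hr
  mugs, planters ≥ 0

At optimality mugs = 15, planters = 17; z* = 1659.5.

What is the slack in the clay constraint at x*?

14

clay used = 2·15 + 4·17 = 98; slack = 112 − 98 = 14.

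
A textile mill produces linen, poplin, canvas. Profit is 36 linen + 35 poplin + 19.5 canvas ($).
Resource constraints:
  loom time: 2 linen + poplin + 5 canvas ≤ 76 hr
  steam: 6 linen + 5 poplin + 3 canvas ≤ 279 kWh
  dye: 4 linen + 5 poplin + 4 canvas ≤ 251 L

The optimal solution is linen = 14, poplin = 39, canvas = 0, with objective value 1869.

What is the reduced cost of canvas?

Binding: steam and dye. Non-binding: loom time (9 unused).
Slack constraints have shadow price 0 (complementary slackness).
Dual feasibility on the basic columns requires 6·y_steam + 4·y_dye = 36, 5·y_steam + 5·y_dye = 35.
This yields shadow prices y_steam = 4, y_dye = 3.
Reduced cost of canvas: c₃ − yᵀa₃ = 19.5 − (4·3 + 3·4) = 19.5 − 24 = -4.5.

-4.5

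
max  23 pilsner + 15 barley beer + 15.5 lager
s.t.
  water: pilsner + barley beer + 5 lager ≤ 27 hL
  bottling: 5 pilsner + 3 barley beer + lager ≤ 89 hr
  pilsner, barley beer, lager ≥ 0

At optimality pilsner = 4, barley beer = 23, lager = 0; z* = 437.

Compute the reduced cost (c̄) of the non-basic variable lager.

Both water and bottling are binding at x*.
Dual feasibility on the basic columns requires 1·y_water + 5·y_bottling = 23, 1·y_water + 3·y_bottling = 15.
Solving: y_water = 3, y_bottling = 4.
Reduced cost of lager: c₃ − yᵀa₃ = 15.5 − (3·5 + 4·1) = 15.5 − 19 = -3.5.

-3.5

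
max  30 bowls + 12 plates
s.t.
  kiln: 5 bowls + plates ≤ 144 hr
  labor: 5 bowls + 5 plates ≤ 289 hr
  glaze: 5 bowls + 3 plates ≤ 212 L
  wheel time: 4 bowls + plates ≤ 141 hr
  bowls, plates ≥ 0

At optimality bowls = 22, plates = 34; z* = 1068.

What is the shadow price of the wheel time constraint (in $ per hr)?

Binding: kiln and glaze. Non-binding: labor (9 unused), wheel time (19 unused).
Since labor, wheel time are not tight, their duals are 0.
Dual feasibility on the basic columns requires 5·y_kiln + 5·y_glaze = 30, 1·y_kiln + 3·y_glaze = 12.
Solving: y_kiln = 3, y_glaze = 3.
Shadow price of wheel time = 0.

0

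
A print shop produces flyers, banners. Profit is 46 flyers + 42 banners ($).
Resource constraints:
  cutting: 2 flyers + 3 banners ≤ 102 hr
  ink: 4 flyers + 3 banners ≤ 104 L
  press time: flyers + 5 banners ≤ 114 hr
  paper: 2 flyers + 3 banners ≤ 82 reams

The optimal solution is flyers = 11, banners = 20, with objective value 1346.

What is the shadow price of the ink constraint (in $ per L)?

Check each constraint at x*: cutting 82/102 (slack 20); ink 104/104 (tight); press time 111/114 (slack 3); paper 82/82 (tight).
Slack constraints have shadow price 0 (complementary slackness).
Dual feasibility on the basic columns requires 4·y_ink + 2·y_paper = 46, 3·y_ink + 3·y_paper = 42.
Solving: y_ink = 9, y_paper = 5.
Shadow price of ink = 9.

9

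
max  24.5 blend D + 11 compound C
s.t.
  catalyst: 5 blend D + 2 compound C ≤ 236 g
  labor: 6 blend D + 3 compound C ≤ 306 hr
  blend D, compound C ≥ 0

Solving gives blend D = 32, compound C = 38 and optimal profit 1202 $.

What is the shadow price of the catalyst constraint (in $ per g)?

At the optimum: catalyst uses 236 of 236 (binding); labor uses 306 of 306 (binding).
The binding rows give the dual system: 5·y_catalyst + 6·y_labor = 24.5 and 2·y_catalyst + 3·y_labor = 11.
Solving: y_catalyst = 2.5, y_labor = 2.
Shadow price of catalyst = 2.5.

2.5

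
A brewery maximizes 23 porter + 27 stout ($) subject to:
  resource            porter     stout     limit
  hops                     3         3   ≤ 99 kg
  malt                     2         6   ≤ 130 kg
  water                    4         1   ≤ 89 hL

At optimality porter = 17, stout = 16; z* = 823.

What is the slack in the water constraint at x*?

5

water used = 4·17 + 1·16 = 84; slack = 89 − 84 = 5.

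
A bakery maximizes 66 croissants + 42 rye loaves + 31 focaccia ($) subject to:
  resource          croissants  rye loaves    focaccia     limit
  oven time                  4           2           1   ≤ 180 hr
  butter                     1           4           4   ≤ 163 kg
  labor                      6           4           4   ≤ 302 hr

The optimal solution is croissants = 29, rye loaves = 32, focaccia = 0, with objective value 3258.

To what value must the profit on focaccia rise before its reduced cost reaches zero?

39

Binding: oven time and labor. Non-binding: butter (6 unused).
By complementary slackness, y = 0 for the non-binding constraint.
The binding rows give the dual system: 4·y_oven time + 6·y_labor = 66 and 2·y_oven time + 4·y_labor = 42.
Solving: y_oven time = 3, y_labor = 9.
focaccia enters the basis when its profit ≥ yᵀa₃ = 3·1 + 9·4 = 39.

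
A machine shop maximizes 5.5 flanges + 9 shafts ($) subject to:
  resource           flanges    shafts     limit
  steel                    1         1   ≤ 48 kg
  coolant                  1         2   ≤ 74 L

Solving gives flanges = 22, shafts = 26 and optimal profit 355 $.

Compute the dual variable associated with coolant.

3.5

At the optimum: steel uses 48 of 48 (binding); coolant uses 74 of 74 (binding).
Dual feasibility on the basic columns requires 1·y_steel + 1·y_coolant = 5.5, 1·y_steel + 2·y_coolant = 9.
→ y_steel = 2 and y_coolant = 3.5.
Shadow price of coolant = 3.5.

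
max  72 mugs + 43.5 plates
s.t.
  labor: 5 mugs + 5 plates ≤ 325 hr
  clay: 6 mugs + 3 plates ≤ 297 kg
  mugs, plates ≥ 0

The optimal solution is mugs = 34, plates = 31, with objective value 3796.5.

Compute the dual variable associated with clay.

Check each constraint at x*: labor 325/325 (tight); clay 297/297 (tight).
The binding rows give the dual system: 5·y_labor + 6·y_clay = 72 and 5·y_labor + 3·y_clay = 43.5.
Solving: y_labor = 3, y_clay = 9.5.
Shadow price of clay = 9.5.

9.5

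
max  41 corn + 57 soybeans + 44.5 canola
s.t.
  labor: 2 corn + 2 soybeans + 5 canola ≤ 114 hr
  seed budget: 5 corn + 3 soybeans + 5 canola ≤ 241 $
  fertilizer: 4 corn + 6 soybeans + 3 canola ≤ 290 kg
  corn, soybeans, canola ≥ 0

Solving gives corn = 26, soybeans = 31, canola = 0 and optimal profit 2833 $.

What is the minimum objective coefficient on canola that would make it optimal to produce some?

Binding: labor and fertilizer. Non-binding: seed budget (18 unused).
By complementary slackness, y = 0 for the non-binding constraint.
Dual feasibility on the basic columns requires 2·y_labor + 4·y_fertilizer = 41, 2·y_labor + 6·y_fertilizer = 57.
→ y_labor = 4.5 and y_fertilizer = 8.
canola enters the basis when its profit ≥ yᵀa₃ = 4.5·5 + 8·3 = 46.5.

46.5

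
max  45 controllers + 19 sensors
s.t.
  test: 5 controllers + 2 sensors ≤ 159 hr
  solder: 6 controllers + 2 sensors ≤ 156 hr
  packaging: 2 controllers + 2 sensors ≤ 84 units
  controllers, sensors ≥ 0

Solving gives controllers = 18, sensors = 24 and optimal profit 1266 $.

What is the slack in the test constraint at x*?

21

test used = 5·18 + 2·24 = 138; slack = 159 − 138 = 21.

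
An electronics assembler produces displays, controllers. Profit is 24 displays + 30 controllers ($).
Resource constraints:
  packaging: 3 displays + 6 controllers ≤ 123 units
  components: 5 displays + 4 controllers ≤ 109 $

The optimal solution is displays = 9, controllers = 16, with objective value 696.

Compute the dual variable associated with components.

3

At the optimum: packaging uses 123 of 123 (binding); components uses 109 of 109 (binding).
From A_Bᵀ y = c: 3·y_packaging + 5·y_components = 24; 6·y_packaging + 4·y_components = 30.
Solving: y_packaging = 3, y_components = 3.
Shadow price of components = 3.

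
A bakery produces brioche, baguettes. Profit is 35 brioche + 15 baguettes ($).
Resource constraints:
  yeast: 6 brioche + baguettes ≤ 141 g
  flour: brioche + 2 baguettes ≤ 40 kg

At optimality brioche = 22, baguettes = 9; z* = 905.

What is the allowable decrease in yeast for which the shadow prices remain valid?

Binding constraints: yeast, flour. The basis is B = [[6,1],[1,2]] with det 11.
Per unit decrease in yeast, x* moves by d = (-0.1818, 0.0909).
The basis stays optimal until brioche reaches 0; allowable decrease = 121 g.

121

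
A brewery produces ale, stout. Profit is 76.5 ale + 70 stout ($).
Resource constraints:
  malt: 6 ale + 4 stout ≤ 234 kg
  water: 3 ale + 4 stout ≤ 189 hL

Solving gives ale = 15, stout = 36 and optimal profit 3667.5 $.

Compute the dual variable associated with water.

9.5

Both malt and water are binding at x*.
Dual feasibility on the basic columns requires 6·y_malt + 3·y_water = 76.5, 4·y_malt + 4·y_water = 70.
→ y_malt = 8 and y_water = 9.5.
Shadow price of water = 9.5.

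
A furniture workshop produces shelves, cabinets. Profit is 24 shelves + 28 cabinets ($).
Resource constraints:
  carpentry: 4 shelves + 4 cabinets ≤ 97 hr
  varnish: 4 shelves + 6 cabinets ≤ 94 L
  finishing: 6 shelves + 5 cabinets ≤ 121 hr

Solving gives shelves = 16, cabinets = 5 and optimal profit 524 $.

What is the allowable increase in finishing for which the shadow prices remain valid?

Binding constraints: varnish, finishing. The basis is B = [[4,6],[6,5]] with det -16.
Per unit increase in finishing, x* moves by d = (0.375, -0.25).
The basis stays optimal until cabinets reaches 0; allowable increase = 20 hr.

20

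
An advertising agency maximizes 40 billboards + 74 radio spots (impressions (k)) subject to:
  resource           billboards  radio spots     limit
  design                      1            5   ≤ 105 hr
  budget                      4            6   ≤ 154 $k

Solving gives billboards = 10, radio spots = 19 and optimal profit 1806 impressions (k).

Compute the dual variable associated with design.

4

At the optimum: design uses 105 of 105 (binding); budget uses 154 of 154 (binding).
Dual feasibility on the basic columns requires 1·y_design + 4·y_budget = 40, 5·y_design + 6·y_budget = 74.
Solving: y_design = 4, y_budget = 9.
Shadow price of design = 4.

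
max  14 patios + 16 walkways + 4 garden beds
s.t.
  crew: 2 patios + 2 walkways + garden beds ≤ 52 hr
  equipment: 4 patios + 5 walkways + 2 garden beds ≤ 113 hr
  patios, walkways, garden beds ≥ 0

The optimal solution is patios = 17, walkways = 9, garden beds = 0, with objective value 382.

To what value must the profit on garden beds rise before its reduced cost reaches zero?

7

Both crew and equipment are binding at x*.
Dual feasibility on the basic columns requires 2·y_crew + 4·y_equipment = 14, 2·y_crew + 5·y_equipment = 16.
Solving: y_crew = 3, y_equipment = 2.
garden beds enters the basis when its profit ≥ yᵀa₃ = 3·1 + 2·2 = 7.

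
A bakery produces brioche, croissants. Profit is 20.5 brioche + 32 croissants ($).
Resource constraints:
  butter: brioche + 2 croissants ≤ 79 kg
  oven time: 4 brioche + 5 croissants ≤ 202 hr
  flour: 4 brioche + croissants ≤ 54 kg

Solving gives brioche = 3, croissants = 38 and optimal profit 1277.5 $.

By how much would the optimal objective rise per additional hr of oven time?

3

Binding: butter and oven time. Non-binding: flour (4 unused).
Slack constraints have shadow price 0 (complementary slackness).
Dual feasibility on the basic columns requires 1·y_butter + 4·y_oven time = 20.5, 2·y_butter + 5·y_oven time = 32.
→ y_butter = 8.5 and y_oven time = 3.
Shadow price of oven time = 3.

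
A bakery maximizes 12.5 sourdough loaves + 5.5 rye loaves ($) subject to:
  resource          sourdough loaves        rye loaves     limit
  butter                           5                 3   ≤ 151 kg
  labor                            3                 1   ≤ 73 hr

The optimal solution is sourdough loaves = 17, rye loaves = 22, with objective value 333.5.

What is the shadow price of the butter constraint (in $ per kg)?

Check each constraint at x*: butter 151/151 (tight); labor 73/73 (tight).
Dual feasibility on the basic columns requires 5·y_butter + 3·y_labor = 12.5, 3·y_butter + 1·y_labor = 5.5.
→ y_butter = 1 and y_labor = 2.5.
Shadow price of butter = 1.

1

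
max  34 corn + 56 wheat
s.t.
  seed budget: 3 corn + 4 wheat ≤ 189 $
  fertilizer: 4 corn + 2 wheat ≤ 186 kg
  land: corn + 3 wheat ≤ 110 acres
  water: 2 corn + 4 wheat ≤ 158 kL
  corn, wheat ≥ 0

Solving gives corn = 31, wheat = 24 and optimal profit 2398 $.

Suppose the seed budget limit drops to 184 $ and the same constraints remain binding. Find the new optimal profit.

2368

Check each constraint at x*: seed budget 189/189 (tight); fertilizer 172/186 (slack 14); land 103/110 (slack 7); water 158/158 (tight).
Since fertilizer, land are not tight, their duals are 0.
The binding rows give the dual system: 3·y_seed budget + 2·y_water = 34 and 4·y_seed budget + 4·y_water = 56.
This yields shadow prices y_seed budget = 6, y_water = 8.
Δz = y_seed budget·Δb = 6 × (-5) = -30, so new z* = 2398 − 30 = 2368.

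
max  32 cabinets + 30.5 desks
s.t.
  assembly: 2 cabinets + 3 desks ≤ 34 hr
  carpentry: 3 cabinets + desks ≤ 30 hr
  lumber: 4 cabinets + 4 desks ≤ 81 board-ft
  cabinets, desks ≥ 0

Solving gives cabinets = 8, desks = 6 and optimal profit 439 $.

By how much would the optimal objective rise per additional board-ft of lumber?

At the optimum: assembly uses 34 of 34 (binding); carpentry uses 30 of 30 (binding); lumber uses 56 of 81 (slack = 25).
Slack constraints have shadow price 0 (complementary slackness).
The binding rows give the dual system: 2·y_assembly + 3·y_carpentry = 32 and 3·y_assembly + 1·y_carpentry = 30.5.
This yields shadow prices y_assembly = 8.5, y_carpentry = 5.
Shadow price of lumber = 0.

0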